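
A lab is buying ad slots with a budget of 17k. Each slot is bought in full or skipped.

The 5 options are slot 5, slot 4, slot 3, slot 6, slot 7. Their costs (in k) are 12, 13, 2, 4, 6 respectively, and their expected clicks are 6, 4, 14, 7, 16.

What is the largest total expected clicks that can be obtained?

37

Treat it as a binary knapsack problem.
slot 3 + slot 6 + slot 7: cost 2 + 4 + 6 = 12 ≤ 17, expected clicks 14 + 7 + 16 = 37.
slot 3 + slot 7: cost 2 + 6 = 8 ≤ 17, expected clicks 14 + 16 = 30.
slot 6 + slot 7: cost 4 + 6 = 10 ≤ 17, expected clicks 7 + 16 = 23.
Best is slot 3, slot 6, and slot 7 with total expected clicks 37.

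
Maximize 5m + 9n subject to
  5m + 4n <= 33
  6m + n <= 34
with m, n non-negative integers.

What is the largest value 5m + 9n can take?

Relaxing integrality, the LP optimum is 74.25 at (m,n) = (0, 8.25), which is not an integer point.
(m,n)=(0,8): 5·0+4·8=32≤33, 6·0+1·8=8≤34, objective 72.
(m,n)=(1,7): 5·1+4·7=33≤33, 6·1+1·7=13≤34, objective 68.
(m,n)=(0,7): 5·0+4·7=28≤33, 6·0+1·7=7≤34, objective 63.
No feasible integer point exceeds 72.

72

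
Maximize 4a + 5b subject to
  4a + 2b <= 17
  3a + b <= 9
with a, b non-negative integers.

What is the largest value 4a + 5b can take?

(a,b)=(0,8) is feasible, giving 40.
(a,b)=(0,7) is feasible, giving 35.
No feasible integer point exceeds 40.

40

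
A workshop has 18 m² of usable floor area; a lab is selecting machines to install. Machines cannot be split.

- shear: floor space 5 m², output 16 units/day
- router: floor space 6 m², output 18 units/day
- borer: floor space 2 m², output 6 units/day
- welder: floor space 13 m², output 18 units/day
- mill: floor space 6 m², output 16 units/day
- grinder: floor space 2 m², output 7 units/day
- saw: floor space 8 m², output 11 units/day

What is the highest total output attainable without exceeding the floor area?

Take shear, router, and mill: floor space 5 + 6 + 6 = 17 ≤ 18, output 16 + 18 + 16 = 50.
No other feasible combination does better.

50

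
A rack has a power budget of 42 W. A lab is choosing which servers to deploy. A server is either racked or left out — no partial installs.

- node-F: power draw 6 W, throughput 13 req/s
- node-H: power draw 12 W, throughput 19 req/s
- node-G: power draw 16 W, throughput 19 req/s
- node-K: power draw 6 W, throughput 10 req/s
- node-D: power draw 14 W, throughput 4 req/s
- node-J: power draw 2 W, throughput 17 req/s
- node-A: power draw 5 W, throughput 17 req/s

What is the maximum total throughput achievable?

85

node-F + node-H + node-G + node-J + node-A: power draw 6 + 12 + 16 + 2 + 5 = 41 ≤ 42, throughput 13 + 19 + 19 + 17 + 17 = 85.
node-F + node-H + node-G + node-K + node-J: power draw 6 + 12 + 16 + 6 + 2 = 42 ≤ 42, throughput 13 + 19 + 19 + 10 + 17 = 78.
node-H + node-G + node-K + node-J + node-A: power draw 12 + 16 + 6 + 2 + 5 = 41 ≤ 42, throughput 19 + 19 + 10 + 17 + 17 = 82.
Best is node-F, node-H, node-G, node-J, and node-A with total throughput 85.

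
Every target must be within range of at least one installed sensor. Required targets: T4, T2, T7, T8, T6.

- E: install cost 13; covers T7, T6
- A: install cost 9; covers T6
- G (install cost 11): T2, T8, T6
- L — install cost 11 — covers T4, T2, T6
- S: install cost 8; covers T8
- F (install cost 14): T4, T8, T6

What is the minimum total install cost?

This is an integer covering problem.
The greedy cost-per-new-target heuristic would pick G, L, and E for 35, but a cheaper cover exists.
Choose E, L, and S: together they cover T4, T2, T7, T8, T6 — every target.
Total install cost: 13 + 11 + 8 = 32.
No cover costs less than 32.

32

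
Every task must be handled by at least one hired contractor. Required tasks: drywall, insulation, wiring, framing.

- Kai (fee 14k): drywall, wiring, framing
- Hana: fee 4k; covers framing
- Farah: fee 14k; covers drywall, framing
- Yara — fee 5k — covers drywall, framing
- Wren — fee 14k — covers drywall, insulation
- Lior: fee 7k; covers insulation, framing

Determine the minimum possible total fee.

The greedy cost-per-new-task heuristic would pick Yara, Lior, and Kai for 26, but a cheaper cover exists.
Choose Kai and Lior: together they cover drywall, insulation, wiring, framing — every task.
Total fee: 14 + 7 = 21.
No cover costs less than 21.

21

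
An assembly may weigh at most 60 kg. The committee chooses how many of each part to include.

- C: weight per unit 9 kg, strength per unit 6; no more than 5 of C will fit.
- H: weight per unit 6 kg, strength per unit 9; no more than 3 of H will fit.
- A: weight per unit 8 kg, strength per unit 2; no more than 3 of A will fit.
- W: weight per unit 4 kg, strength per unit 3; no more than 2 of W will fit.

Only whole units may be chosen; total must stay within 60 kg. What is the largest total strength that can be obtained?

54

H has the best ratio (9/6); taking only H gives at most 3×9 = 27 (stopped by the supply cap of 3).
Mixing does better — 4×C, 3×H, and 1×W: weight 58 ≤ 60, strength 4·6 + 3·9 + 1·3 = 54.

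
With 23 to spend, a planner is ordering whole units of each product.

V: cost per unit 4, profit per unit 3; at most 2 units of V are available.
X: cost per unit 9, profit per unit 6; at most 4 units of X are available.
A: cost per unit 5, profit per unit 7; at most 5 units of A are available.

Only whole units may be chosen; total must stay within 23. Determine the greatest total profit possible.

This is a bounded integer knapsack.
Take 4×A: cost 20 ≤ 23, profit 4·7 = 28.
No other integer combination yields more.

28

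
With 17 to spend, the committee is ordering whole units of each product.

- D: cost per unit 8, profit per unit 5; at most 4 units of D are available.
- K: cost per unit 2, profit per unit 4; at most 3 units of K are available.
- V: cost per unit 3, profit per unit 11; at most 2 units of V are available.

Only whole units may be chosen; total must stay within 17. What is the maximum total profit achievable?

This is a bounded integer knapsack.
Take 3×K and 2×V: cost 12 ≤ 17, profit 3·4 + 2·11 = 34.
V has the best ratio (11/3) and is taken to its limit of 2; remaining capacity is filled optimally with the others.

34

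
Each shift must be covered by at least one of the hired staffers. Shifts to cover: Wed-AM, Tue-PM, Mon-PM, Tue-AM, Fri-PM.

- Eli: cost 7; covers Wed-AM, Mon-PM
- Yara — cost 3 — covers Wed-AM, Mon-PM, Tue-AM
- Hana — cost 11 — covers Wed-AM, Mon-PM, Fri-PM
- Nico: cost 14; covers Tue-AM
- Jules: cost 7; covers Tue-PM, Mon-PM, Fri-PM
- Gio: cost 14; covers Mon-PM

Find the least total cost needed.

Choose Yara and Jules: together they cover Wed-AM, Tue-PM, Mon-PM, Tue-AM, Fri-PM — every shift.
Total cost: 3 + 7 = 10.
No cover costs less than 10.

10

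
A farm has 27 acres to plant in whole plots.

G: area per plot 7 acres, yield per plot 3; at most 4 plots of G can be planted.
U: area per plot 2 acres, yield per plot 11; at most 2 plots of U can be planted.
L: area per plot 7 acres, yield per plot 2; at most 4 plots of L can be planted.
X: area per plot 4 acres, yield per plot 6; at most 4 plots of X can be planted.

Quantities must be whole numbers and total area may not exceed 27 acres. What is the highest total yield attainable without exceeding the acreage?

49

Take 1×G, 2×U, and 4×X: area 27 ≤ 27, yield 1·3 + 2·11 + 4·6 = 49.
U has the best ratio (11/2) and is taken to its limit of 2; remaining capacity is filled optimally with the others.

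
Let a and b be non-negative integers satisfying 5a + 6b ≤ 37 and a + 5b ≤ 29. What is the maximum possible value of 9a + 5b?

The continuous relaxation peaks at (7.4, 0) with value 66.60; rounding to a feasible lattice point costs some objective.
(a,b)=(7,0): 5·7+6·0=35≤37, 1·7+5·0=7≤29, objective 63.
(a,b)=(6,1): 5·6+6·1=36≤37, 1·6+5·1=11≤29, objective 59.
(a,b)=(6,0): 5·6+6·0=30≤37, 1·6+5·0=6≤29, objective 54.
Maximum is 63 at (a,b)=(7,0).

63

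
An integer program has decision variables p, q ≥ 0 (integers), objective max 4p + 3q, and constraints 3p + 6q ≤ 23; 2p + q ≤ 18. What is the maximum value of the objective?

28

(p,q)=(7,0) is feasible, giving 28.
(p,q)=(6,0) is feasible, giving 24.
The best lattice point is (7,0), giving 28.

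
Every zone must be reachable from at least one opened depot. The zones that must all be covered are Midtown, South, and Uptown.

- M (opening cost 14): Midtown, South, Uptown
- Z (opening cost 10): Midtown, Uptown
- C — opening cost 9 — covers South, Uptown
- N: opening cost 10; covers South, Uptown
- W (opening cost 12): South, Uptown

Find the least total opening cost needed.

The greedy cost-per-new-zone heuristic would pick C and Z for 19, but a cheaper cover exists.
M alone covers Midtown, South, Uptown — every zone.
Total opening cost: 14.
No cover costs less than 14.

14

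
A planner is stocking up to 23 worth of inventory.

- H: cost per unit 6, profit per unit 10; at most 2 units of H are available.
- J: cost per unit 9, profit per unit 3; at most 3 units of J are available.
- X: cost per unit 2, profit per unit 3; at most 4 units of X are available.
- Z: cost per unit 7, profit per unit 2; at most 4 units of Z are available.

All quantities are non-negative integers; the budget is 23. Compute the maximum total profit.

2×H and 4×X: cost 20 ≤ 23, profit 2·10 + 4·3 = 32.
2×H and 3×X: cost 18 ≤ 23, profit 2·10 + 3·3 = 29.
Best is 32.

32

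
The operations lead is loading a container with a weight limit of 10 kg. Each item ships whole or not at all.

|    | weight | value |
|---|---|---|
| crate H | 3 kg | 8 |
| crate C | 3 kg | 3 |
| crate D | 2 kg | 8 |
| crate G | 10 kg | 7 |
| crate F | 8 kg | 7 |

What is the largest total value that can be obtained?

19

This is a 0-1 knapsack instance.
crate H + crate C + crate D: weight 3 + 3 + 2 = 8 ≤ 10, value 8 + 3 + 8 = 19.
crate H + crate D: weight 3 + 2 = 5 ≤ 10, value 8 + 8 = 16.
Best is crate H, crate C, and crate D with total value 19.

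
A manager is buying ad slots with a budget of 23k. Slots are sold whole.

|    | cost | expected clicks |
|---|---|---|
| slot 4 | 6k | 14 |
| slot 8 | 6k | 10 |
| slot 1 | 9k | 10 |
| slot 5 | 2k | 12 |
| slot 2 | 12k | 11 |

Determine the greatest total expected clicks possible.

This is a 0-1 knapsack instance.
slot 4 + slot 8 + slot 1 + slot 5: cost 6 + 6 + 9 + 2 = 23 ≤ 23, expected clicks 14 + 10 + 10 + 12 = 46.
slot 4 + slot 5 + slot 2: cost 6 + 2 + 12 = 20 ≤ 23, expected clicks 14 + 12 + 11 = 37.
Best is slot 4, slot 8, slot 1, and slot 5 with total expected clicks 46.

46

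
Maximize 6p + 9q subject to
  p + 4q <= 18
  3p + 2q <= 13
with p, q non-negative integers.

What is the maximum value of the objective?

42

The continuous relaxation peaks at (1.6, 4.1) with value 46.50; rounding to a feasible lattice point costs some objective.
(p,q)=(1,4): 1·1+4·4=17≤18, 3·1+2·4=11≤13, objective 42.
(p,q)=(2,3): 1·2+4·3=14≤18, 3·2+2·3=12≤13, objective 39.
No feasible integer point exceeds 42.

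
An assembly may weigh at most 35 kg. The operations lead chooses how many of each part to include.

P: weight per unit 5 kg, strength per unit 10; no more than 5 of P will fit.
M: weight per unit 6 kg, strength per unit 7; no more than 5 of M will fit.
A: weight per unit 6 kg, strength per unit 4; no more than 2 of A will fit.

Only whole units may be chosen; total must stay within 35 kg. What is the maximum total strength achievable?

P has the best ratio (10/5); taking only P gives at most 5×10 = 50 (stopped by the supply cap of 5).
Mixing does better — 5×P and 1×M: weight 31 ≤ 35, strength 5·10 + 1·7 = 57.

57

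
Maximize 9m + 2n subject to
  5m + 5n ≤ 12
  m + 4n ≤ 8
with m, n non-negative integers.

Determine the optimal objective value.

18

(m,n)=(2,0): 5·2+5·0=10≤12, 1·2+4·0=2≤8, objective 18.
(m,n)=(1,1): 5·1+5·1=10≤12, 1·1+4·1=5≤8, objective 11.
(m,n)=(1,0): 5·1+5·0=5≤12, 1·1+4·0=1≤8, objective 9.
No feasible integer point exceeds 18.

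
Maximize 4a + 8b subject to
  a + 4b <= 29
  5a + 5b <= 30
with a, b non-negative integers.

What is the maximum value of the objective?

(a,b)=(0,6): 1·0+4·6=24≤29, 5·0+5·6=30≤30, objective 48.
(a,b)=(1,5): 1·1+4·5=21≤29, 5·1+5·5=30≤30, objective 44.
(a,b)=(0,5): 1·0+4·5=20≤29, 5·0+5·5=25≤30, objective 40.
Maximum is 48 at (a,b)=(0,6).

48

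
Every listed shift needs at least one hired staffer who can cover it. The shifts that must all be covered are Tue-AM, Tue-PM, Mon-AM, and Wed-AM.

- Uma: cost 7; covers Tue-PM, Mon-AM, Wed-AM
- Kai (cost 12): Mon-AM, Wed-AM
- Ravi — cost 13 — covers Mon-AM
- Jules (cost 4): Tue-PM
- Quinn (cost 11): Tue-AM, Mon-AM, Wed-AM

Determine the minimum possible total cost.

This is a weighted set-cover instance.
The greedy cost-per-new-shift heuristic would pick Uma and Quinn for 18, but a cheaper cover exists.
Choose Jules and Quinn: together they cover Tue-AM, Tue-PM, Mon-AM, Wed-AM — every shift.
Total cost: 4 + 11 = 15.
No cover costs less than 15.

15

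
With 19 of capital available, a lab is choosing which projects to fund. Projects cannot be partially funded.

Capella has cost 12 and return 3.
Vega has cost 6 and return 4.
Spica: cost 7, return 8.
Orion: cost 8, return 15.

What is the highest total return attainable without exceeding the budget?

23

This is an integer program with binary decision variables.
Vega + Orion: cost 6 + 8 = 14 ≤ 19, return 4 + 15 = 19.
Spica + Orion: cost 7 + 8 = 15 ≤ 19, return 8 + 15 = 23.
Best is Spica and Orion with total return 23.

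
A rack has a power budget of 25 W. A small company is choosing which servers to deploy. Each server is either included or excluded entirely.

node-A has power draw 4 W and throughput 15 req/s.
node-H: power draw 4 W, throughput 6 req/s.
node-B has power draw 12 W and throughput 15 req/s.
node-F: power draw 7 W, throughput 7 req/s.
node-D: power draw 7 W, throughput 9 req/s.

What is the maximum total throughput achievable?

39

This is a 0-1 knapsack instance.
Allowing fractional choices, the relaxed optimum would be about 42.5, but servers are indivisible.
node-A + node-B + node-F: power draw 4 + 12 + 7 = 23 ≤ 25, throughput 15 + 15 + 7 = 37.
node-A + node-H + node-F + node-D: power draw 4 + 4 + 7 + 7 = 22 ≤ 25, throughput 15 + 6 + 7 + 9 = 37.
node-A + node-B + node-D: power draw 4 + 12 + 7 = 23 ≤ 25, throughput 15 + 15 + 9 = 39.
Best is node-A, node-B, and node-D with total throughput 39.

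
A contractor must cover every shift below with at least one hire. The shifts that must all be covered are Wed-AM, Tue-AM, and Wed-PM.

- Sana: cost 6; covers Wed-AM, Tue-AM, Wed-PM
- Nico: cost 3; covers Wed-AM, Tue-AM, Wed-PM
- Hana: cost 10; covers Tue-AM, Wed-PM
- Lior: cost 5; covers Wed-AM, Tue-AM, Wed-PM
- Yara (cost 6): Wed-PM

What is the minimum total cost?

3

Nico alone covers Wed-AM, Tue-AM, Wed-PM — every shift.
Total cost: 3.
No cover costs less than 3.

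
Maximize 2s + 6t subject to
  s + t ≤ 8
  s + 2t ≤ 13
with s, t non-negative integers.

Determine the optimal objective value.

Relaxing integrality, the LP optimum is 39.00 at (s,t) = (0, 6.5), which is not an integer point.
(s,t)=(1,6): 1·1+1·6=7≤8, 1·1+2·6=13≤13, objective 38.
(s,t)=(0,6): 1·0+1·6=6≤8, 1·0+2·6=12≤13, objective 36.
(s,t)=(2,5): 1·2+1·5=7≤8, 1·2+2·5=12≤13, objective 34.
The best lattice point is (1,6), giving 38.

38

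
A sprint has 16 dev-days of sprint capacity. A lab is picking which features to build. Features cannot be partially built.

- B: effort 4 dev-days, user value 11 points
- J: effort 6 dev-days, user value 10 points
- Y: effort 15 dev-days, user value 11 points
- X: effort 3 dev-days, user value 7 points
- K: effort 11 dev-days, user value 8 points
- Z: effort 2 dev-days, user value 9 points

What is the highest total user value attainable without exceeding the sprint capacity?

37

B + J + X + Z: effort 4 + 6 + 3 + 2 = 15 ≤ 16, user value 11 + 10 + 7 + 9 = 37.
B + J + Z: effort 4 + 6 + 2 = 12 ≤ 16, user value 11 + 10 + 9 = 30.
B + J + X: effort 4 + 6 + 3 = 13 ≤ 16, user value 11 + 10 + 7 = 28.
Best is B, J, X, and Z with total user value 37.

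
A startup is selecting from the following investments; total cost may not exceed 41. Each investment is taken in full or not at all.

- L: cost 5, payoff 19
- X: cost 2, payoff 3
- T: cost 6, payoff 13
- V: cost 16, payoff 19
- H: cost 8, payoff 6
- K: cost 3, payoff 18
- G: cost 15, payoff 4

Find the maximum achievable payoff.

78

Allowing fractional choices, the relaxed optimum would be about 78.3, but investments are indivisible.
L + T + V + H + K: cost 5 + 6 + 16 + 8 + 3 = 38 ≤ 41, payoff 19 + 13 + 19 + 6 + 18 = 75.
L + X + T + V + H + K: cost 5 + 2 + 6 + 16 + 8 + 3 = 40 ≤ 41, payoff 19 + 3 + 13 + 19 + 6 + 18 = 78.
Best is L, X, T, V, H, and K with total payoff 78.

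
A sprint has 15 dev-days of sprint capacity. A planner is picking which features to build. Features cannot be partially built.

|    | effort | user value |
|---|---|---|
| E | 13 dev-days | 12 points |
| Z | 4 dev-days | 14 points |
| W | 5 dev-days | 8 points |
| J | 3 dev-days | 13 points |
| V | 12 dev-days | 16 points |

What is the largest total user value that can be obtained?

This is an integer program with binary decision variables.
Allowing fractional choices, the relaxed optimum would be about 39.0, but features are indivisible.
Z + W + J: effort 4 + 5 + 3 = 12 ≤ 15, user value 14 + 8 + 13 = 35.
J + V: effort 3 + 12 = 15 ≤ 15, user value 13 + 16 = 29.
Best is Z, W, and J with total user value 35.

35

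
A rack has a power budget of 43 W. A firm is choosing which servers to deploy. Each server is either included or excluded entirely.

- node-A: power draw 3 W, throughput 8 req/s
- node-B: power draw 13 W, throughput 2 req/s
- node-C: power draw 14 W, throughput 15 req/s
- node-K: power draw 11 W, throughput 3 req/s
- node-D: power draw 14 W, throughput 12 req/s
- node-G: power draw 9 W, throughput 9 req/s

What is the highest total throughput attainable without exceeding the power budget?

node-A + node-C + node-D + node-G: power draw 3 + 14 + 14 + 9 = 40 ≤ 43, throughput 8 + 15 + 12 + 9 = 44.
node-C + node-D + node-G: power draw 14 + 14 + 9 = 37 ≤ 43, throughput 15 + 12 + 9 = 36.
node-A + node-C + node-K + node-D: power draw 3 + 14 + 11 + 14 = 42 ≤ 43, throughput 8 + 15 + 3 + 12 = 38.
Best is node-A, node-C, node-D, and node-G with total throughput 44.

44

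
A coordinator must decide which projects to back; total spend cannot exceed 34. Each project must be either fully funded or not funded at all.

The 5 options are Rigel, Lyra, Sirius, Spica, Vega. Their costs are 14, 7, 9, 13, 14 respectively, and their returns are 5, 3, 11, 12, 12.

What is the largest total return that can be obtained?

Lyra + Sirius + Spica: cost 7 + 9 + 13 = 29 ≤ 34, return 3 + 11 + 12 = 26.
Lyra + Spica + Vega: cost 7 + 13 + 14 = 34 ≤ 34, return 3 + 12 + 12 = 27.
Lyra + Sirius + Vega: cost 7 + 9 + 14 = 30 ≤ 34, return 3 + 11 + 12 = 26.
Best is Lyra, Spica, and Vega with total return 27.

27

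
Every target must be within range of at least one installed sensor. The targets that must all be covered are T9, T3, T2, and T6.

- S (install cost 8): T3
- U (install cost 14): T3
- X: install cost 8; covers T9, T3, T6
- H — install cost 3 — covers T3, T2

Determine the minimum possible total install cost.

Choose X and H: together they cover T9, T3, T2, T6 — every target.
Total install cost: 8 + 3 = 11.
No cover costs less than 11.

11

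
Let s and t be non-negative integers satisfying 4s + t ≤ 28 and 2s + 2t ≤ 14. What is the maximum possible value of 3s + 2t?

(s,t)=(7,0): 4·7+1·0=28≤28, 2·7+2·0=14≤14, objective 21.
(s,t)=(6,1): 4·6+1·1=25≤28, 2·6+2·1=14≤14, objective 20.
(s,t)=(6,0): 4·6+1·0=24≤28, 2·6+2·0=12≤14, objective 18.
Maximum is 21 at (s,t)=(7,0).

21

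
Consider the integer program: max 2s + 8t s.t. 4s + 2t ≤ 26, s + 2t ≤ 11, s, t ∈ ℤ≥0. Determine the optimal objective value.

42

Relaxing integrality, the LP optimum is 44.00 at (s,t) = (0, 5.5), which is not an integer point.
(s,t)=(1,5): 4·1+2·5=14≤26, 1·1+2·5=11≤11, objective 42.
(s,t)=(0,5): 4·0+2·5=10≤26, 1·0+2·5=10≤11, objective 40.
(s,t)=(2,4): 4·2+2·4=16≤26, 1·2+2·4=10≤11, objective 36.
The best lattice point is (1,5), giving 42.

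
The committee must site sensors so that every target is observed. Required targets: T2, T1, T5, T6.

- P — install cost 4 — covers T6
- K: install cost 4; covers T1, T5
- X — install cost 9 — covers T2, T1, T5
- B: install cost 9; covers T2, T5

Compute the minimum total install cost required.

13

The greedy cost-per-new-target heuristic would pick K, P, and X for 17, but a cheaper cover exists.
Choose P and X: together they cover T2, T1, T5, T6 — every target.
Total install cost: 4 + 9 = 13.
No cover costs less than 13.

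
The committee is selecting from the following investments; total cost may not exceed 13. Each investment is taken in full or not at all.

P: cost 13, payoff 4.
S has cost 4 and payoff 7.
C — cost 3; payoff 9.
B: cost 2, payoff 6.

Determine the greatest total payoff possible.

This is a 0-1 knapsack instance.
Allowing fractional choices, the relaxed optimum would be about 23.2, but investments are indivisible.
C + B: cost 3 + 2 = 5 ≤ 13, payoff 9 + 6 = 15.
S + C + B: cost 4 + 3 + 2 = 9 ≤ 13, payoff 7 + 9 + 6 = 22.
S + C: cost 4 + 3 = 7 ≤ 13, payoff 7 + 9 = 16.
Best is S, C, and B with total payoff 22.

22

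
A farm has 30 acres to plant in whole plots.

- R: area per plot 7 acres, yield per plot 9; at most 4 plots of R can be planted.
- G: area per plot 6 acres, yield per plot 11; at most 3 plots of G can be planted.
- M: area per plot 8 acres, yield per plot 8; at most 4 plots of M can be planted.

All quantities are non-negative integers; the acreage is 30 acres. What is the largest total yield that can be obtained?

G has the best ratio (11/6); taking only G gives at most 3×11 = 33 (stopped by the supply cap of 3).
Mixing does better — 1×R and 3×G: area 25 ≤ 30, yield 1·9 + 3·11 = 42.

42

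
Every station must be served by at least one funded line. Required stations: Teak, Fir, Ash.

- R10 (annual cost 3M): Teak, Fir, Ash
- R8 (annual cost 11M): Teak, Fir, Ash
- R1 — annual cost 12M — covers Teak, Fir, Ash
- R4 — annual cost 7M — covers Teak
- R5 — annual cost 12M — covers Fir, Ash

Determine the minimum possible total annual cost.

3

R10 alone covers Teak, Fir, Ash — every station.
Total annual cost: 3.
No cover costs less than 3.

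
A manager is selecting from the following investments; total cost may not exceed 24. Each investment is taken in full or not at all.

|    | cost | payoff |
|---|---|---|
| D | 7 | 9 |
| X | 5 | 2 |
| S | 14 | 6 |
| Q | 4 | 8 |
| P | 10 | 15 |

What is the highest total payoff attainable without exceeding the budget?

32

Take D, Q, and P: cost 7 + 4 + 10 = 21 ≤ 24, payoff 9 + 8 + 15 = 32.
No other feasible combination does better.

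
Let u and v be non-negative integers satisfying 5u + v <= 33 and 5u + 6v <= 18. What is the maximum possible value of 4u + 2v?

12

The continuous relaxation peaks at (3.6, 0) with value 14.40; rounding to a feasible lattice point costs some objective.
(u,v)=(3,0): 5·3+1·0=15≤33, 5·3+6·0=15≤18, objective 12.
(u,v)=(2,1): 5·2+1·1=11≤33, 5·2+6·1=16≤18, objective 10.
The best lattice point is (3,0), giving 12.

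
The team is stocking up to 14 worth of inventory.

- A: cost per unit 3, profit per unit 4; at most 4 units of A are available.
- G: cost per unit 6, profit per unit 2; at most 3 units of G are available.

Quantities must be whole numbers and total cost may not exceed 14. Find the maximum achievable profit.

4×A: cost 12 ≤ 14, profit 4·4 = 16.
3×A: cost 9 ≤ 14, profit 3·4 = 12.
Best is 16.

16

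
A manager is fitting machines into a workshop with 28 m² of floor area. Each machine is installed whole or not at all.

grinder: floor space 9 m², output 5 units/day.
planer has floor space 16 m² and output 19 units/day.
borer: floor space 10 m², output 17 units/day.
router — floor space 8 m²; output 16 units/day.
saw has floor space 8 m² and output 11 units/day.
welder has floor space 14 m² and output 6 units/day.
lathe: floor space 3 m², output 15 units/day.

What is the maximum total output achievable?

50

Allowing fractional choices, the relaxed optimum would be about 57.6, but machines are indivisible.
grinder + router + saw + lathe: floor space 9 + 8 + 8 + 3 = 28 ≤ 28, output 5 + 16 + 11 + 15 = 47.
borer + router + lathe: floor space 10 + 8 + 3 = 21 ≤ 28, output 17 + 16 + 15 = 48.
planer + router + lathe: floor space 16 + 8 + 3 = 27 ≤ 28, output 19 + 16 + 15 = 50.
Best is planer, router, and lathe with total output 50.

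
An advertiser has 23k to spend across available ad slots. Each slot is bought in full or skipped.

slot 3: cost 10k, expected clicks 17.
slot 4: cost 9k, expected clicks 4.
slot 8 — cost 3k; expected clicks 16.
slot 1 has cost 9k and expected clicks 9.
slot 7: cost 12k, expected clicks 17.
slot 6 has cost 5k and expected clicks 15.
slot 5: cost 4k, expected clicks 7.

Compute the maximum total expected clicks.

Allowing fractional choices, the relaxed optimum would be about 56.4, but ad slots are indivisible.
slot 3 + slot 8 + slot 6: cost 10 + 3 + 5 = 18 ≤ 23, expected clicks 17 + 16 + 15 = 48.
slot 3 + slot 8 + slot 6 + slot 5: cost 10 + 3 + 5 + 4 = 22 ≤ 23, expected clicks 17 + 16 + 15 + 7 = 55.
slot 8 + slot 7 + slot 6: cost 3 + 12 + 5 = 20 ≤ 23, expected clicks 16 + 17 + 15 = 48.
Best is slot 3, slot 8, slot 6, and slot 5 with total expected clicks 55.

55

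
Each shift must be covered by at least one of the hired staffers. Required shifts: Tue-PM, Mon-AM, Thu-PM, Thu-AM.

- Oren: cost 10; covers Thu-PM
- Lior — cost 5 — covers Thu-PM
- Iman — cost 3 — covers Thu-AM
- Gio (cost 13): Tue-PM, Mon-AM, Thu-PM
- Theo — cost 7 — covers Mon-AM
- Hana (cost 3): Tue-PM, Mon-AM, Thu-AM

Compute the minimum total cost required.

8

This is a weighted set-cover instance.
Choose Lior and Hana: together they cover Tue-PM, Mon-AM, Thu-PM, Thu-AM — every shift.
Total cost: 5 + 3 = 8.
No cover costs less than 8.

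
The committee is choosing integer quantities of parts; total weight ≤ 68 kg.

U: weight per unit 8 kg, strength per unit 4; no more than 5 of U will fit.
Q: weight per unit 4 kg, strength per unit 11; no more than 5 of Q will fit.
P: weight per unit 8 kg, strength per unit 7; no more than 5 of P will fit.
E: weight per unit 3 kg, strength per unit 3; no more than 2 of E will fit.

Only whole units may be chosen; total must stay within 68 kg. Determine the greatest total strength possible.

96

5×Q, 5×P, and 2×E: weight 66 ≤ 68, strength 5·11 + 5·7 + 2·3 = 96.
1×U, 5×Q, and 5×P: weight 68 ≤ 68, strength 1·4 + 5·11 + 5·7 = 94.
Best is 96.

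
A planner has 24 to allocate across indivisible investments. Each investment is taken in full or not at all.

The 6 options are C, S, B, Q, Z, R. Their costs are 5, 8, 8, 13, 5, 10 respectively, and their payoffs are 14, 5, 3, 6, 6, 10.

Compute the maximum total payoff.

30

Allowing fractional choices, the relaxed optimum would be about 32.5, but investments are indivisible.
C + Z + R: cost 5 + 5 + 10 = 20 ≤ 24, payoff 14 + 6 + 10 = 30.
C + S + R: cost 5 + 8 + 10 = 23 ≤ 24, payoff 14 + 5 + 10 = 29.
Best is C, Z, and R with total payoff 30.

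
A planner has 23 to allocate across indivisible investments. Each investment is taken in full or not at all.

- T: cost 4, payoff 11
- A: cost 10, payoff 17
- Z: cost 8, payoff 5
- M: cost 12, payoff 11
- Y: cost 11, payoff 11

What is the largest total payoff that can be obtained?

33

Allowing fractional choices, the relaxed optimum would be about 37.0, but investments are indivisible.
T + A + Z: cost 4 + 10 + 8 = 22 ≤ 23, payoff 11 + 17 + 5 = 33.
T + A: cost 4 + 10 = 14 ≤ 23, payoff 11 + 17 = 28.
Best is T, A, and Z with total payoff 33.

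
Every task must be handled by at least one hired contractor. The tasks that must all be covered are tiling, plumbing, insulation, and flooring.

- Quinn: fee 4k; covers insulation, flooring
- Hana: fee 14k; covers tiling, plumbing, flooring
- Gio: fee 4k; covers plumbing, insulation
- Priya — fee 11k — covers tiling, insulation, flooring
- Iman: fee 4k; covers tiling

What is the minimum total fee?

12

Choose Quinn, Gio, and Iman: together they cover tiling, plumbing, insulation, flooring — every task.
Total fee: 4 + 4 + 4 = 12.
No cover costs less than 12.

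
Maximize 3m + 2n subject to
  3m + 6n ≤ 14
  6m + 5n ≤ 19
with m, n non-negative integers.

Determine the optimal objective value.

(m,n)=(3,0): 3·3+6·0=9≤14, 6·3+5·0=18≤19, objective 9.
(m,n)=(2,1): 3·2+6·1=12≤14, 6·2+5·1=17≤19, objective 8.
(m,n)=(2,0): 3·2+6·0=6≤14, 6·2+5·0=12≤19, objective 6.
The best lattice point is (3,0), giving 9.

9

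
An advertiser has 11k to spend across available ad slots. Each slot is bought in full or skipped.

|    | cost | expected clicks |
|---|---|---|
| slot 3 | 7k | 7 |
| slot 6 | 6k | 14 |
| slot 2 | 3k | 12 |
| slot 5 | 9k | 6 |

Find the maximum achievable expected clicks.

26

Allowing fractional choices, the relaxed optimum would be about 28.0, but ad slots are indivisible.
slot 3 + slot 2: cost 7 + 3 = 10 ≤ 11, expected clicks 7 + 12 = 19.
slot 6 + slot 2: cost 6 + 3 = 9 ≤ 11, expected clicks 14 + 12 = 26.
slot 6: cost 6 ≤ 11, expected clicks 14.
Best is slot 6 and slot 2 with total expected clicks 26.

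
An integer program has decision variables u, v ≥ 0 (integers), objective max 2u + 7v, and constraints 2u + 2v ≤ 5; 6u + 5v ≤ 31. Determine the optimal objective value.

14

(u,v)=(0,2): 2·0+2·2=4≤5, 6·0+5·2=10≤31, objective 14.
(u,v)=(1,1): 2·1+2·1=4≤5, 6·1+5·1=11≤31, objective 9.
(u,v)=(0,1): 2·0+2·1=2≤5, 6·0+5·1=5≤31, objective 7.
Maximum is 14 at (u,v)=(0,2).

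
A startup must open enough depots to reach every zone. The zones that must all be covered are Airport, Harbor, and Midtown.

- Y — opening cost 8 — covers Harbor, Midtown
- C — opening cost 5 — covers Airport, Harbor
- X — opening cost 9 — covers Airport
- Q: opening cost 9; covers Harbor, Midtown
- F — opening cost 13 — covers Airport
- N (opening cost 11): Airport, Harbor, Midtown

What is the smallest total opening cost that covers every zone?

11

The greedy cost-per-new-zone heuristic would pick C and Y for 13, but a cheaper cover exists.
N alone covers Airport, Harbor, Midtown — every zone.
Total opening cost: 11.
No cover costs less than 11.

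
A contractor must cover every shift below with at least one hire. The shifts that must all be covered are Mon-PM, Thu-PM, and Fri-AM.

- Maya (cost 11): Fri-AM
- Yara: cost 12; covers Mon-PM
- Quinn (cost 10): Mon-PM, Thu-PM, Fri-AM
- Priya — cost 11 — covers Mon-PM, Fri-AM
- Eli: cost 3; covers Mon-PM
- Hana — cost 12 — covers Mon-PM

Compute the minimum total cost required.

10

Quinn alone covers Mon-PM, Thu-PM, Fri-AM — every shift.
Total cost: 10.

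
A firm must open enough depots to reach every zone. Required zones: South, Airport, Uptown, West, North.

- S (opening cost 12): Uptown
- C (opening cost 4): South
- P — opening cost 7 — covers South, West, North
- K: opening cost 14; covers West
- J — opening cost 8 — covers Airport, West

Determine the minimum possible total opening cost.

This is an integer covering problem.
Choose S, P, and J: together they cover South, Airport, Uptown, West, North — every zone.
Total opening cost: 12 + 7 + 8 = 27.
No cover costs less than 27.

27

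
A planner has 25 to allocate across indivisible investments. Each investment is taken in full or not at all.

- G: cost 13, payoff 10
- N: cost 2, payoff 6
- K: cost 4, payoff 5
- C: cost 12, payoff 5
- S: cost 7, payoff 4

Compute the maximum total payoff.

21

Allowing fractional choices, the relaxed optimum would be about 24.4, but investments are indivisible.
N + K + C + S: cost 2 + 4 + 12 + 7 = 25 ≤ 25, payoff 6 + 5 + 5 + 4 = 20.
G + N + S: cost 13 + 2 + 7 = 22 ≤ 25, payoff 10 + 6 + 4 = 20.
G + N + K: cost 13 + 2 + 4 = 19 ≤ 25, payoff 10 + 6 + 5 = 21.
Best is G, N, and K with total payoff 21.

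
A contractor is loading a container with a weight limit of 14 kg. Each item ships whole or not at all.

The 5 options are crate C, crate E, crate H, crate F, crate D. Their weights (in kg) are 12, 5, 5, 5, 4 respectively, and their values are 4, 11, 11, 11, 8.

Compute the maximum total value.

Treat it as a binary knapsack problem.
Allowing fractional choices, the relaxed optimum would be about 30.8, but items are indivisible.
crate E + crate H + crate D: weight 5 + 5 + 4 = 14 ≤ 14, value 11 + 11 + 8 = 30.
crate E + crate F + crate D: weight 5 + 5 + 4 = 14 ≤ 14, value 11 + 11 + 8 = 30.
crate H + crate F + crate D: weight 5 + 5 + 4 = 14 ≤ 14, value 11 + 11 + 8 = 30.
The maximum value is 30; one optimal choice is crate E, crate H, and crate D.

30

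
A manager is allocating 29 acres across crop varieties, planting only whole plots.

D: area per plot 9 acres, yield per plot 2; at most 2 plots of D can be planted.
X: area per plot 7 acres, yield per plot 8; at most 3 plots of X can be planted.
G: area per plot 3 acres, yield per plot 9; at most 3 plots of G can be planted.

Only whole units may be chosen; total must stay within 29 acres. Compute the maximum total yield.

43

Take 2×X and 3×G: area 23 ≤ 29, yield 2·8 + 3·9 = 43.
G has the best ratio (9/3) and is taken to its limit of 3; remaining capacity is filled optimally with the others.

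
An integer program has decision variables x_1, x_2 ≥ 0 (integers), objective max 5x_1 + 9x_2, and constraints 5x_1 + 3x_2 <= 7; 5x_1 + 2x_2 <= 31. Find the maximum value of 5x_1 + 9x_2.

(x_1,x_2)=(0,2): 5·0+3·2=6≤7, 5·0+2·2=4≤31, objective 18.
(x_1,x_2)=(0,1): 5·0+3·1=3≤7, 5·0+2·1=2≤31, objective 9.
No feasible integer point exceeds 18.

18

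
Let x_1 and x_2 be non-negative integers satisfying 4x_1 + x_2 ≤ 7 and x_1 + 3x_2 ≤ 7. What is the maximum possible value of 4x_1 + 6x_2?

(x_1,x_2)=(1,2) is feasible, giving 16.
(x_1,x_2)=(0,2) is feasible, giving 12.
(x_1,x_2)=(1,1) is feasible, giving 10.
(x_1,x_2)=(0,1) is feasible, giving 6.
Maximum is 16 at (x_1,x_2)=(1,2).

16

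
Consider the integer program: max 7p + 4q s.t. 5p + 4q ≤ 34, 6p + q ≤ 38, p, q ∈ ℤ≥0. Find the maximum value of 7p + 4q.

46

Relaxing integrality, the LP optimum is 46.42 at (p,q) = (6.21, 0.737), which is not an integer point.
(p,q)=(6,1): 5·6+4·1=34≤34, 6·6+1·1=37≤38, objective 46.
(p,q)=(5,2): 5·5+4·2=33≤34, 6·5+1·2=32≤38, objective 43.
The best lattice point is (6,1), giving 46.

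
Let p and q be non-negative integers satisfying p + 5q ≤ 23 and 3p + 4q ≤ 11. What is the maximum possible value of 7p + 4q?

21

The continuous relaxation peaks at (3.67, 0) with value 25.67; rounding to a feasible lattice point costs some objective.
(p,q)=(3,0): 1·3+5·0=3≤23, 3·3+4·0=9≤11, objective 21.
(p,q)=(2,1): 1·2+5·1=7≤23, 3·2+4·1=10≤11, objective 18.
Maximum is 21 at (p,q)=(3,0).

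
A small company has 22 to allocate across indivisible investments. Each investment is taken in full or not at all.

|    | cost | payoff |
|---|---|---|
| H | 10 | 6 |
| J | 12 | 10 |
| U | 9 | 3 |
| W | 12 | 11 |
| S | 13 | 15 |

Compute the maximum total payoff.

Allowing fractional choices, the relaxed optimum would be about 23.2, but investments are indivisible.
H + W: cost 10 + 12 = 22 ≤ 22, payoff 6 + 11 = 17.
U + S: cost 9 + 13 = 22 ≤ 22, payoff 3 + 15 = 18.
Best is U and S with total payoff 18.

18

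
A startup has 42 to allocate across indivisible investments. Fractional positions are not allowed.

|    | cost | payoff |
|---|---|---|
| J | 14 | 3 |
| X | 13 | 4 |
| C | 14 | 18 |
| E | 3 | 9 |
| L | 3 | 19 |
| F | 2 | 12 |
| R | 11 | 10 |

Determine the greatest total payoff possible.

68

This is an integer program with binary decision variables.
Take C, E, L, F, and R: cost 14 + 3 + 3 + 2 + 11 = 33 ≤ 42, payoff 18 + 9 + 19 + 12 + 10 = 68.
No other feasible combination does better.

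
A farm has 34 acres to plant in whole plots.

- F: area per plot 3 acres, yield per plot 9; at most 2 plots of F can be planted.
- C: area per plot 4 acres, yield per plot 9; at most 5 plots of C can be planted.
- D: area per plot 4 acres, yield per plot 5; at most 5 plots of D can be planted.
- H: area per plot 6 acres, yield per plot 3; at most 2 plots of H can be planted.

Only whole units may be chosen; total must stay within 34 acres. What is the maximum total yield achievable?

This is a bounded integer knapsack.
F has the best ratio (9/3); taking only F gives at most 2×9 = 18 (stopped by the supply cap of 2).
Mixing does better — 2×F, 5×C, and 2×D: area 34 ≤ 34, yield 2·9 + 5·9 + 2·5 = 73.

73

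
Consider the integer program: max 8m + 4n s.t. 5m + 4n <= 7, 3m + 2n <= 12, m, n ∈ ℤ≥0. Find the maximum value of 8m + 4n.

8

Relaxing integrality, the LP optimum is 11.20 at (m,n) = (1.4, 0), which is not an integer point.
(m,n)=(1,0): 5·1+4·0=5≤7, 3·1+2·0=3≤12, objective 8.
(m,n)=(0,1): 5·0+4·1=4≤7, 3·0+2·1=2≤12, objective 4.
No feasible integer point exceeds 8.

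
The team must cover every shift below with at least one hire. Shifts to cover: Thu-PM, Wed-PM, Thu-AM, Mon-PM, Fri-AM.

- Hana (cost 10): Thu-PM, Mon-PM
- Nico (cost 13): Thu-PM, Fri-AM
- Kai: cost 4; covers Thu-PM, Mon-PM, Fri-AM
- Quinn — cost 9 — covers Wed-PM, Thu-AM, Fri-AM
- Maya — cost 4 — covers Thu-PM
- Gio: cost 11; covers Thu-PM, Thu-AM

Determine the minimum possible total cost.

Choose Kai and Quinn: together they cover Thu-PM, Wed-PM, Thu-AM, Mon-PM, Fri-AM — every shift.
Total cost: 4 + 9 = 13.

13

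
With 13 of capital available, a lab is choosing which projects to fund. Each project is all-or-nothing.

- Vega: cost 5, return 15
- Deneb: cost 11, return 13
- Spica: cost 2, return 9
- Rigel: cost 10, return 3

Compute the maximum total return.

24

Treat it as a binary knapsack problem.
Allowing fractional choices, the relaxed optimum would be about 31.1, but projects are indivisible.
Deneb + Spica: cost 11 + 2 = 13 ≤ 13, return 13 + 9 = 22.
Vega + Spica: cost 5 + 2 = 7 ≤ 13, return 15 + 9 = 24.
Best is Vega and Spica with total return 24.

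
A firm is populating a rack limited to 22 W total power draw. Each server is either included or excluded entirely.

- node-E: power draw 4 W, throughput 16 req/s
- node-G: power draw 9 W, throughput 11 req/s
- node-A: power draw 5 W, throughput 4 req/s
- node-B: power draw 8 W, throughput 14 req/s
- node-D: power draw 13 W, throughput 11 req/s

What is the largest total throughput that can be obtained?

41

Allowing fractional choices, the relaxed optimum would be about 41.8, but servers are indivisible.
node-E + node-G + node-A: power draw 4 + 9 + 5 = 18 ≤ 22, throughput 16 + 11 + 4 = 31.
node-E + node-G + node-B: power draw 4 + 9 + 8 = 21 ≤ 22, throughput 16 + 11 + 14 = 41.
node-E + node-A + node-B: power draw 4 + 5 + 8 = 17 ≤ 22, throughput 16 + 4 + 14 = 34.
Best is node-E, node-G, and node-B with total throughput 41.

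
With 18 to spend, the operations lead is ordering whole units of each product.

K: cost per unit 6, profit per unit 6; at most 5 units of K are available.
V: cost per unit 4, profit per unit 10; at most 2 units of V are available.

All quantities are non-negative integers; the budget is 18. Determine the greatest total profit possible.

This is a bounded integer knapsack.
Take 1×K and 2×V: cost 14 ≤ 18, profit 1·6 + 2·10 = 26.
V has the best ratio (10/4) and is taken to its limit of 2; remaining capacity is filled optimally with the others.

26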